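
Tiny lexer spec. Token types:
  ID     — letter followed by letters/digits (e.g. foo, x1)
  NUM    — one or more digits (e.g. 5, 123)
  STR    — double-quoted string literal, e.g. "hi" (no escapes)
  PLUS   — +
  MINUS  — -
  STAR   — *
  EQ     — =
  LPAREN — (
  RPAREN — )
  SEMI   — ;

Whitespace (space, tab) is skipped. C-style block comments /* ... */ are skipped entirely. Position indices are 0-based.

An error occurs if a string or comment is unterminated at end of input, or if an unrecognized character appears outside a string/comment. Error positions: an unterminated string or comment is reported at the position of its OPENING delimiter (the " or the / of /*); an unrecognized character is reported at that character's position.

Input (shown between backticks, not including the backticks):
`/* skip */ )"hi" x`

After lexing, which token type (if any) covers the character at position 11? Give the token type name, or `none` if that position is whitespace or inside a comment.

Answer: RPAREN

Derivation:
pos=0: enter COMMENT mode (saw '/*')
exit COMMENT mode (now at pos=10)
pos=11: emit RPAREN ')'
pos=12: enter STRING mode
pos=12: emit STR "hi" (now at pos=16)
pos=17: emit ID 'x' (now at pos=18)
DONE. 3 tokens: [RPAREN, STR, ID]
Position 11: char is ')' -> RPAREN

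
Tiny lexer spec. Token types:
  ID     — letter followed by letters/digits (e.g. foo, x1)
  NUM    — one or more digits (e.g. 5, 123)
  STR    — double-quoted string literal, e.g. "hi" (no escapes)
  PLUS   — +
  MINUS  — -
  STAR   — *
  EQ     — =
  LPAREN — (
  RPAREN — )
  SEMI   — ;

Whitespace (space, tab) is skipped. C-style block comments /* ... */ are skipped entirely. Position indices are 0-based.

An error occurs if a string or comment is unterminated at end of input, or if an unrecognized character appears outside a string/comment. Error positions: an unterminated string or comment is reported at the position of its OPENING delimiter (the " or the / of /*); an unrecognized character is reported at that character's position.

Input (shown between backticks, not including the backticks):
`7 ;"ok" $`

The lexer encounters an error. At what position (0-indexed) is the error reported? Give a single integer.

Answer: 8

Derivation:
pos=0: emit NUM '7' (now at pos=1)
pos=2: emit SEMI ';'
pos=3: enter STRING mode
pos=3: emit STR "ok" (now at pos=7)
pos=8: ERROR — unrecognized char '$'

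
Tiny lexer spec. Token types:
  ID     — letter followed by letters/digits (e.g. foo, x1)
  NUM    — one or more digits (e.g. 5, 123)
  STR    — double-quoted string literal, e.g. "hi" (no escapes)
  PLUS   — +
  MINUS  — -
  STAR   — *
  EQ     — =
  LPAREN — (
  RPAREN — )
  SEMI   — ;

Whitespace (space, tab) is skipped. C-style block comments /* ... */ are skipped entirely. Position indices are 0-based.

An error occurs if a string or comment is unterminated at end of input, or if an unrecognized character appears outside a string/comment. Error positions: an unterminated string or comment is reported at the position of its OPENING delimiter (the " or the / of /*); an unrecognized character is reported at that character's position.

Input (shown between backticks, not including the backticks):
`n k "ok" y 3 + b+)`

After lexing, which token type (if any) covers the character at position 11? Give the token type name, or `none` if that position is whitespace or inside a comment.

Answer: NUM

Derivation:
pos=0: emit ID 'n' (now at pos=1)
pos=2: emit ID 'k' (now at pos=3)
pos=4: enter STRING mode
pos=4: emit STR "ok" (now at pos=8)
pos=9: emit ID 'y' (now at pos=10)
pos=11: emit NUM '3' (now at pos=12)
pos=13: emit PLUS '+'
pos=15: emit ID 'b' (now at pos=16)
pos=16: emit PLUS '+'
pos=17: emit RPAREN ')'
DONE. 9 tokens: [ID, ID, STR, ID, NUM, PLUS, ID, PLUS, RPAREN]
Position 11: char is '3' -> NUM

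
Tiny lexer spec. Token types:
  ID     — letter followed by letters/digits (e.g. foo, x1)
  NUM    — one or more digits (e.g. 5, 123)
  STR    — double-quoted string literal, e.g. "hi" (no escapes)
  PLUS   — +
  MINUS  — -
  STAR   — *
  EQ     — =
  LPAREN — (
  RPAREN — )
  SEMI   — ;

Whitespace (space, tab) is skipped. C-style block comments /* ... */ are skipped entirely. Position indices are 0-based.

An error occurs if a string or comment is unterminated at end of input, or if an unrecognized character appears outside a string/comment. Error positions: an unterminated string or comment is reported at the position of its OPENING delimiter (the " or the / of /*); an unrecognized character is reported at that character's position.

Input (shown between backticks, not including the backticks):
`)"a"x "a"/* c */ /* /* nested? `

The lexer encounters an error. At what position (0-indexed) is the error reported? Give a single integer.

pos=0: emit RPAREN ')'
pos=1: enter STRING mode
pos=1: emit STR "a" (now at pos=4)
pos=4: emit ID 'x' (now at pos=5)
pos=6: enter STRING mode
pos=6: emit STR "a" (now at pos=9)
pos=9: enter COMMENT mode (saw '/*')
exit COMMENT mode (now at pos=16)
pos=17: enter COMMENT mode (saw '/*')
pos=17: ERROR — unterminated comment (reached EOF)

Answer: 17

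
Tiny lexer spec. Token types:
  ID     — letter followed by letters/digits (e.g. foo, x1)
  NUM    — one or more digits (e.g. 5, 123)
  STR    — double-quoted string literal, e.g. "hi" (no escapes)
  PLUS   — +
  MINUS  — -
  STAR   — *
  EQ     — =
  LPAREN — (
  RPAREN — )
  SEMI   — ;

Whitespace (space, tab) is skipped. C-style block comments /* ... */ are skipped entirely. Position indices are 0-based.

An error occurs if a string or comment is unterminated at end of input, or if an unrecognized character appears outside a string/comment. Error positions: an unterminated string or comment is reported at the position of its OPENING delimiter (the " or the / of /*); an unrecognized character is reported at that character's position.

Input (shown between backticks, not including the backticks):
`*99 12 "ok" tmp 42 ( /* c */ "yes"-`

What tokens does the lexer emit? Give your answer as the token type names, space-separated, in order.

pos=0: emit STAR '*'
pos=1: emit NUM '99' (now at pos=3)
pos=4: emit NUM '12' (now at pos=6)
pos=7: enter STRING mode
pos=7: emit STR "ok" (now at pos=11)
pos=12: emit ID 'tmp' (now at pos=15)
pos=16: emit NUM '42' (now at pos=18)
pos=19: emit LPAREN '('
pos=21: enter COMMENT mode (saw '/*')
exit COMMENT mode (now at pos=28)
pos=29: enter STRING mode
pos=29: emit STR "yes" (now at pos=34)
pos=34: emit MINUS '-'
DONE. 9 tokens: [STAR, NUM, NUM, STR, ID, NUM, LPAREN, STR, MINUS]

Answer: STAR NUM NUM STR ID NUM LPAREN STR MINUS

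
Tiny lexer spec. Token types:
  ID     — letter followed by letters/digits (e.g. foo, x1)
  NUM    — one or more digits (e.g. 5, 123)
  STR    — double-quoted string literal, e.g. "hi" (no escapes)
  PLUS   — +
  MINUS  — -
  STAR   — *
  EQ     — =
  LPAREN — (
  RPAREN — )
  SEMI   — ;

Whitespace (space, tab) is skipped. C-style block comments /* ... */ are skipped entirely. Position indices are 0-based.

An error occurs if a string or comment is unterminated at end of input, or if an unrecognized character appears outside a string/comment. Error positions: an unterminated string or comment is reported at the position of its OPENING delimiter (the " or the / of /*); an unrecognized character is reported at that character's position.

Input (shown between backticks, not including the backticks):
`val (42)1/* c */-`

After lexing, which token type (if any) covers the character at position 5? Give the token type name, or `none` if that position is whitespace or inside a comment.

Answer: NUM

Derivation:
pos=0: emit ID 'val' (now at pos=3)
pos=4: emit LPAREN '('
pos=5: emit NUM '42' (now at pos=7)
pos=7: emit RPAREN ')'
pos=8: emit NUM '1' (now at pos=9)
pos=9: enter COMMENT mode (saw '/*')
exit COMMENT mode (now at pos=16)
pos=16: emit MINUS '-'
DONE. 6 tokens: [ID, LPAREN, NUM, RPAREN, NUM, MINUS]
Position 5: char is '4' -> NUM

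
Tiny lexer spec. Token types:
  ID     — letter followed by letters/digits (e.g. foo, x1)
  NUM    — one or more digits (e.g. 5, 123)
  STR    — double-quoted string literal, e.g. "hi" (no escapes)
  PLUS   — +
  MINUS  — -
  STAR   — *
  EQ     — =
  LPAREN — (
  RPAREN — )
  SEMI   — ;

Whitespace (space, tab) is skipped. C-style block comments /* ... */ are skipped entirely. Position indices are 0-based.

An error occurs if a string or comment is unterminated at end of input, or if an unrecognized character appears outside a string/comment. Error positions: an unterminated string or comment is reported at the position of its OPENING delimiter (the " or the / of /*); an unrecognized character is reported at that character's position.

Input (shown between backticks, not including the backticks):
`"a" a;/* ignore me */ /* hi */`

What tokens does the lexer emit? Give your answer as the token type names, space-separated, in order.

pos=0: enter STRING mode
pos=0: emit STR "a" (now at pos=3)
pos=4: emit ID 'a' (now at pos=5)
pos=5: emit SEMI ';'
pos=6: enter COMMENT mode (saw '/*')
exit COMMENT mode (now at pos=21)
pos=22: enter COMMENT mode (saw '/*')
exit COMMENT mode (now at pos=30)
DONE. 3 tokens: [STR, ID, SEMI]

Answer: STR ID SEMI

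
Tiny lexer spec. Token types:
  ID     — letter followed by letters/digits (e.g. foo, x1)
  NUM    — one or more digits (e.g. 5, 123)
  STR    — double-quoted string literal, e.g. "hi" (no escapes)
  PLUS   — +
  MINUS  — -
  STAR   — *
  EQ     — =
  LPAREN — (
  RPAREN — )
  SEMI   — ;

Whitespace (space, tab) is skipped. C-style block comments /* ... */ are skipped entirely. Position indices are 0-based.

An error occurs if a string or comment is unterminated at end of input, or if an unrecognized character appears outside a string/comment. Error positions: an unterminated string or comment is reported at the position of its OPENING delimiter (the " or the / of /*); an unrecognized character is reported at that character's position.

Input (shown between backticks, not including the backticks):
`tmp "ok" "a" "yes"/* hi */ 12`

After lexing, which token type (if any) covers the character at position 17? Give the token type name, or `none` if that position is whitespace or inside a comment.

Answer: STR

Derivation:
pos=0: emit ID 'tmp' (now at pos=3)
pos=4: enter STRING mode
pos=4: emit STR "ok" (now at pos=8)
pos=9: enter STRING mode
pos=9: emit STR "a" (now at pos=12)
pos=13: enter STRING mode
pos=13: emit STR "yes" (now at pos=18)
pos=18: enter COMMENT mode (saw '/*')
exit COMMENT mode (now at pos=26)
pos=27: emit NUM '12' (now at pos=29)
DONE. 5 tokens: [ID, STR, STR, STR, NUM]
Position 17: char is '"' -> STR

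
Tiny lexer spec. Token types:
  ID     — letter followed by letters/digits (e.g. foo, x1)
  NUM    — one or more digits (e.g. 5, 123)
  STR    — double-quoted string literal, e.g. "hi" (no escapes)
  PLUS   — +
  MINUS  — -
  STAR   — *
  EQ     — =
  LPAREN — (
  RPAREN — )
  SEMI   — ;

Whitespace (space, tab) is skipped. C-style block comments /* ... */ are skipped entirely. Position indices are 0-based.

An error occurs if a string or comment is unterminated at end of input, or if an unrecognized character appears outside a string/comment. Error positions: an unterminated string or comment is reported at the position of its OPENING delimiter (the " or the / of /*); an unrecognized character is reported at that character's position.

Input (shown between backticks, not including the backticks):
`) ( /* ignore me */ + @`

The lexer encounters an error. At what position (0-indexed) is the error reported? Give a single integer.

pos=0: emit RPAREN ')'
pos=2: emit LPAREN '('
pos=4: enter COMMENT mode (saw '/*')
exit COMMENT mode (now at pos=19)
pos=20: emit PLUS '+'
pos=22: ERROR — unrecognized char '@'

Answer: 22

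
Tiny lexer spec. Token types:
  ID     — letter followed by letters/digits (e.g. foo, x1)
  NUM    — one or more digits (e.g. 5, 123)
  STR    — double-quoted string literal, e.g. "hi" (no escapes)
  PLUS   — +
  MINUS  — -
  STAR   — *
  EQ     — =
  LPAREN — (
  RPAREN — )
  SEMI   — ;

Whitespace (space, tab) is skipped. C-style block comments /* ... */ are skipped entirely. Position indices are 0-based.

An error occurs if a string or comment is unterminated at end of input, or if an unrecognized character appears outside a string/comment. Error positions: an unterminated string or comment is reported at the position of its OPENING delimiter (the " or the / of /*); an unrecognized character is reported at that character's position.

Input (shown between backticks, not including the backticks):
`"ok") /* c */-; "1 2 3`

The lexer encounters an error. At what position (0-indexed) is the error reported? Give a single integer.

pos=0: enter STRING mode
pos=0: emit STR "ok" (now at pos=4)
pos=4: emit RPAREN ')'
pos=6: enter COMMENT mode (saw '/*')
exit COMMENT mode (now at pos=13)
pos=13: emit MINUS '-'
pos=14: emit SEMI ';'
pos=16: enter STRING mode
pos=16: ERROR — unterminated string

Answer: 16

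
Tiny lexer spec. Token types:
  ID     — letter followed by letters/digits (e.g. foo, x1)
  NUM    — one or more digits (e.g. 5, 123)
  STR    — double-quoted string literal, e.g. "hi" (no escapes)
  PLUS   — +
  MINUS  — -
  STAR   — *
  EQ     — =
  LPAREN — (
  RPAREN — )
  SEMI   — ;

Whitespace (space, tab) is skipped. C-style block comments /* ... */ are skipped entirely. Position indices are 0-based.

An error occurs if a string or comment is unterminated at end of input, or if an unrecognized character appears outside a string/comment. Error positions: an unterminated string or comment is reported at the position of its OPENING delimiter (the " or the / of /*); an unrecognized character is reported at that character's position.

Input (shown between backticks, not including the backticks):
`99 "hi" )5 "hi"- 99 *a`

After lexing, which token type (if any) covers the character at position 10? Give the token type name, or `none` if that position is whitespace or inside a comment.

Answer: none

Derivation:
pos=0: emit NUM '99' (now at pos=2)
pos=3: enter STRING mode
pos=3: emit STR "hi" (now at pos=7)
pos=8: emit RPAREN ')'
pos=9: emit NUM '5' (now at pos=10)
pos=11: enter STRING mode
pos=11: emit STR "hi" (now at pos=15)
pos=15: emit MINUS '-'
pos=17: emit NUM '99' (now at pos=19)
pos=20: emit STAR '*'
pos=21: emit ID 'a' (now at pos=22)
DONE. 9 tokens: [NUM, STR, RPAREN, NUM, STR, MINUS, NUM, STAR, ID]
Position 10: char is ' ' -> none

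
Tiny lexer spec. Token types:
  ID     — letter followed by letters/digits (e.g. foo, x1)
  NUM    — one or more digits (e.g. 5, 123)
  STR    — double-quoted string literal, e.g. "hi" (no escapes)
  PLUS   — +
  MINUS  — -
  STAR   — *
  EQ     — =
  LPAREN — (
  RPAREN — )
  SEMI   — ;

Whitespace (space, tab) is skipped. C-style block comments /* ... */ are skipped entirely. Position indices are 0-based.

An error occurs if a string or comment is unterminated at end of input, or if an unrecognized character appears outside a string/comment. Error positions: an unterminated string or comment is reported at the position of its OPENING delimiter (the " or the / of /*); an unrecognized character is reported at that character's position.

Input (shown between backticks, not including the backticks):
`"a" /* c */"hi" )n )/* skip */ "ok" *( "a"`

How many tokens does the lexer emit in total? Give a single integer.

pos=0: enter STRING mode
pos=0: emit STR "a" (now at pos=3)
pos=4: enter COMMENT mode (saw '/*')
exit COMMENT mode (now at pos=11)
pos=11: enter STRING mode
pos=11: emit STR "hi" (now at pos=15)
pos=16: emit RPAREN ')'
pos=17: emit ID 'n' (now at pos=18)
pos=19: emit RPAREN ')'
pos=20: enter COMMENT mode (saw '/*')
exit COMMENT mode (now at pos=30)
pos=31: enter STRING mode
pos=31: emit STR "ok" (now at pos=35)
pos=36: emit STAR '*'
pos=37: emit LPAREN '('
pos=39: enter STRING mode
pos=39: emit STR "a" (now at pos=42)
DONE. 9 tokens: [STR, STR, RPAREN, ID, RPAREN, STR, STAR, LPAREN, STR]

Answer: 9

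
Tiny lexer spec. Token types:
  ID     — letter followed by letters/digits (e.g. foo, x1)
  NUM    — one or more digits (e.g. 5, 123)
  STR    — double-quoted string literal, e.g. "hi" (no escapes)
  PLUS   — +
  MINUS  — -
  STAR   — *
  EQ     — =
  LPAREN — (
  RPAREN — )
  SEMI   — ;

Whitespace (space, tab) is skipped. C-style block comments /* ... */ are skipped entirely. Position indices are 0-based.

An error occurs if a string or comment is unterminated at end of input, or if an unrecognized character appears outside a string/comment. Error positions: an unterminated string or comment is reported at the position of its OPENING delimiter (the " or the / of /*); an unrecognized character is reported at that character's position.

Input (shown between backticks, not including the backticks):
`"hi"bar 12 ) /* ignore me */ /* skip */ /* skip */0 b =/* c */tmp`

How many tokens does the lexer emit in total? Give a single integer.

pos=0: enter STRING mode
pos=0: emit STR "hi" (now at pos=4)
pos=4: emit ID 'bar' (now at pos=7)
pos=8: emit NUM '12' (now at pos=10)
pos=11: emit RPAREN ')'
pos=13: enter COMMENT mode (saw '/*')
exit COMMENT mode (now at pos=28)
pos=29: enter COMMENT mode (saw '/*')
exit COMMENT mode (now at pos=39)
pos=40: enter COMMENT mode (saw '/*')
exit COMMENT mode (now at pos=50)
pos=50: emit NUM '0' (now at pos=51)
pos=52: emit ID 'b' (now at pos=53)
pos=54: emit EQ '='
pos=55: enter COMMENT mode (saw '/*')
exit COMMENT mode (now at pos=62)
pos=62: emit ID 'tmp' (now at pos=65)
DONE. 8 tokens: [STR, ID, NUM, RPAREN, NUM, ID, EQ, ID]

Answer: 8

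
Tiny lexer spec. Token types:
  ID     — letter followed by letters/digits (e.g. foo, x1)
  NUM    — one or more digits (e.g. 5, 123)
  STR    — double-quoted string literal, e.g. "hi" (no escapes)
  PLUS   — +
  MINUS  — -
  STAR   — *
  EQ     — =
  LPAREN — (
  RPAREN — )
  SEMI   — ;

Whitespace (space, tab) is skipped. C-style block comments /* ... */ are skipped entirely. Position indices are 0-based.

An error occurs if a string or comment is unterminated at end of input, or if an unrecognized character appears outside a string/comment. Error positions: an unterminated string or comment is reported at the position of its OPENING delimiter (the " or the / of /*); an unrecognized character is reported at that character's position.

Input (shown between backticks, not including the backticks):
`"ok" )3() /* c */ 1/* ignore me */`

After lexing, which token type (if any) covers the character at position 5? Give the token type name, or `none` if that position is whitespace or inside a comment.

pos=0: enter STRING mode
pos=0: emit STR "ok" (now at pos=4)
pos=5: emit RPAREN ')'
pos=6: emit NUM '3' (now at pos=7)
pos=7: emit LPAREN '('
pos=8: emit RPAREN ')'
pos=10: enter COMMENT mode (saw '/*')
exit COMMENT mode (now at pos=17)
pos=18: emit NUM '1' (now at pos=19)
pos=19: enter COMMENT mode (saw '/*')
exit COMMENT mode (now at pos=34)
DONE. 6 tokens: [STR, RPAREN, NUM, LPAREN, RPAREN, NUM]
Position 5: char is ')' -> RPAREN

Answer: RPAREN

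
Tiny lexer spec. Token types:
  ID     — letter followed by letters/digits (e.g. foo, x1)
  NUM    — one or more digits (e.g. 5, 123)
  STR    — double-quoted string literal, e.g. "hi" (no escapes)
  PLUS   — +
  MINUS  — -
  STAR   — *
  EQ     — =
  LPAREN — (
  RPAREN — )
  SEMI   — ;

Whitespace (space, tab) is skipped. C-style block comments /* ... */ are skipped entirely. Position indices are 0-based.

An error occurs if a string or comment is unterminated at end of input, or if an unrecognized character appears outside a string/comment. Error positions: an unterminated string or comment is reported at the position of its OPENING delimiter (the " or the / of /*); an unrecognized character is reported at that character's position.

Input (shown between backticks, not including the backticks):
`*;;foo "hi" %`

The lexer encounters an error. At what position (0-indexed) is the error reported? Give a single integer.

pos=0: emit STAR '*'
pos=1: emit SEMI ';'
pos=2: emit SEMI ';'
pos=3: emit ID 'foo' (now at pos=6)
pos=7: enter STRING mode
pos=7: emit STR "hi" (now at pos=11)
pos=12: ERROR — unrecognized char '%'

Answer: 12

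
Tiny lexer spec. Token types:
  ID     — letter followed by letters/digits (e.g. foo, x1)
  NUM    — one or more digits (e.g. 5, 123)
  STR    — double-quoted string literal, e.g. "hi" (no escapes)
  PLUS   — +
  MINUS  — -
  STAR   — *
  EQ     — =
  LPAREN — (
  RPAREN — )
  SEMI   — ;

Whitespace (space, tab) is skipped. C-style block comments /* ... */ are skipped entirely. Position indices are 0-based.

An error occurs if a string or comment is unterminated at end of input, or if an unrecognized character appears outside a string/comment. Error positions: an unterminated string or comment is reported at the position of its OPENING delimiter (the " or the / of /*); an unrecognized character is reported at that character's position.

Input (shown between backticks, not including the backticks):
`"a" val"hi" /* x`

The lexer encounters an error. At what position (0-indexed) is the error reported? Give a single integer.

Answer: 12

Derivation:
pos=0: enter STRING mode
pos=0: emit STR "a" (now at pos=3)
pos=4: emit ID 'val' (now at pos=7)
pos=7: enter STRING mode
pos=7: emit STR "hi" (now at pos=11)
pos=12: enter COMMENT mode (saw '/*')
pos=12: ERROR — unterminated comment (reached EOF)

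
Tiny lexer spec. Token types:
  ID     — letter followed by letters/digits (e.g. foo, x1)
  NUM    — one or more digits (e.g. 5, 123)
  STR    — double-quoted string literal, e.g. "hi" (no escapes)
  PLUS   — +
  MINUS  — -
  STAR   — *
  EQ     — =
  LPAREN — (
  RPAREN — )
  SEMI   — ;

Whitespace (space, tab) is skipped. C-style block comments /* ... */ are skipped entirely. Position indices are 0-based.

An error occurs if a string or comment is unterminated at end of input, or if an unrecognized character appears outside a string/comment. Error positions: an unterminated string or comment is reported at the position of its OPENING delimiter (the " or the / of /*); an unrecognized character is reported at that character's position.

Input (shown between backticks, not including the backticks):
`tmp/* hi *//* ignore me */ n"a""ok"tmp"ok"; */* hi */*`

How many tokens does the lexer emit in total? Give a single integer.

Answer: 9

Derivation:
pos=0: emit ID 'tmp' (now at pos=3)
pos=3: enter COMMENT mode (saw '/*')
exit COMMENT mode (now at pos=11)
pos=11: enter COMMENT mode (saw '/*')
exit COMMENT mode (now at pos=26)
pos=27: emit ID 'n' (now at pos=28)
pos=28: enter STRING mode
pos=28: emit STR "a" (now at pos=31)
pos=31: enter STRING mode
pos=31: emit STR "ok" (now at pos=35)
pos=35: emit ID 'tmp' (now at pos=38)
pos=38: enter STRING mode
pos=38: emit STR "ok" (now at pos=42)
pos=42: emit SEMI ';'
pos=44: emit STAR '*'
pos=45: enter COMMENT mode (saw '/*')
exit COMMENT mode (now at pos=53)
pos=53: emit STAR '*'
DONE. 9 tokens: [ID, ID, STR, STR, ID, STR, SEMI, STAR, STAR]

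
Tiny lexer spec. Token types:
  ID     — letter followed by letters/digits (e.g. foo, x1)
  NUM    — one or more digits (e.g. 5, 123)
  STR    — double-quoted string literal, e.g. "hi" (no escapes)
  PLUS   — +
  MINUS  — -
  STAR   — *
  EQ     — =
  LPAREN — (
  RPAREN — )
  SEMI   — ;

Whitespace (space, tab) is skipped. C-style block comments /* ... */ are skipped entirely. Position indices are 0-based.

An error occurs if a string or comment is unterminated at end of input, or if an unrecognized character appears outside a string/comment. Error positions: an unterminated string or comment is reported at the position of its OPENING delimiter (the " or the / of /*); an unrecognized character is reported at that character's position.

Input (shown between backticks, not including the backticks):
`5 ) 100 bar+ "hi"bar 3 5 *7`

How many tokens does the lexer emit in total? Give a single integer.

pos=0: emit NUM '5' (now at pos=1)
pos=2: emit RPAREN ')'
pos=4: emit NUM '100' (now at pos=7)
pos=8: emit ID 'bar' (now at pos=11)
pos=11: emit PLUS '+'
pos=13: enter STRING mode
pos=13: emit STR "hi" (now at pos=17)
pos=17: emit ID 'bar' (now at pos=20)
pos=21: emit NUM '3' (now at pos=22)
pos=23: emit NUM '5' (now at pos=24)
pos=25: emit STAR '*'
pos=26: emit NUM '7' (now at pos=27)
DONE. 11 tokens: [NUM, RPAREN, NUM, ID, PLUS, STR, ID, NUM, NUM, STAR, NUM]

Answer: 11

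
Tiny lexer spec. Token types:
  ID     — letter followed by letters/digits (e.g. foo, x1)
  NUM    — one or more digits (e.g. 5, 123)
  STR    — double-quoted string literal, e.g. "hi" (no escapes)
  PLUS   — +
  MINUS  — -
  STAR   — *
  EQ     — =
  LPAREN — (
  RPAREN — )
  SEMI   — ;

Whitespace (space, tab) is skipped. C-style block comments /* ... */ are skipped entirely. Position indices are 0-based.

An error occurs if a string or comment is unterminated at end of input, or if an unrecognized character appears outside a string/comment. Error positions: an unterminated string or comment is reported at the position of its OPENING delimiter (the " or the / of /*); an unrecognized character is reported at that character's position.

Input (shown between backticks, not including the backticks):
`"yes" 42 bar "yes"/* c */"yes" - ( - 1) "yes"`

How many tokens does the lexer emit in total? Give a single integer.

Answer: 11

Derivation:
pos=0: enter STRING mode
pos=0: emit STR "yes" (now at pos=5)
pos=6: emit NUM '42' (now at pos=8)
pos=9: emit ID 'bar' (now at pos=12)
pos=13: enter STRING mode
pos=13: emit STR "yes" (now at pos=18)
pos=18: enter COMMENT mode (saw '/*')
exit COMMENT mode (now at pos=25)
pos=25: enter STRING mode
pos=25: emit STR "yes" (now at pos=30)
pos=31: emit MINUS '-'
pos=33: emit LPAREN '('
pos=35: emit MINUS '-'
pos=37: emit NUM '1' (now at pos=38)
pos=38: emit RPAREN ')'
pos=40: enter STRING mode
pos=40: emit STR "yes" (now at pos=45)
DONE. 11 tokens: [STR, NUM, ID, STR, STR, MINUS, LPAREN, MINUS, NUM, RPAREN, STR]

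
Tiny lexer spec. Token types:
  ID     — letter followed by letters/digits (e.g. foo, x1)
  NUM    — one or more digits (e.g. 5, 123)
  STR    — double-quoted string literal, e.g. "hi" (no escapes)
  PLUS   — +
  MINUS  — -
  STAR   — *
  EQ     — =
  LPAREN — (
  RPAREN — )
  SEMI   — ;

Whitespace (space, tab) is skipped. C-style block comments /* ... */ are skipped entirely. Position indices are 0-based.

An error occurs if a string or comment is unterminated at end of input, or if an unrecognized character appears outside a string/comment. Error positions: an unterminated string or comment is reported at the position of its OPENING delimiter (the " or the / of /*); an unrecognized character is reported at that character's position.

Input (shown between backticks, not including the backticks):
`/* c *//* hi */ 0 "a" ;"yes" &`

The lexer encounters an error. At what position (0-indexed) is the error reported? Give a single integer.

Answer: 29

Derivation:
pos=0: enter COMMENT mode (saw '/*')
exit COMMENT mode (now at pos=7)
pos=7: enter COMMENT mode (saw '/*')
exit COMMENT mode (now at pos=15)
pos=16: emit NUM '0' (now at pos=17)
pos=18: enter STRING mode
pos=18: emit STR "a" (now at pos=21)
pos=22: emit SEMI ';'
pos=23: enter STRING mode
pos=23: emit STR "yes" (now at pos=28)
pos=29: ERROR — unrecognized char '&'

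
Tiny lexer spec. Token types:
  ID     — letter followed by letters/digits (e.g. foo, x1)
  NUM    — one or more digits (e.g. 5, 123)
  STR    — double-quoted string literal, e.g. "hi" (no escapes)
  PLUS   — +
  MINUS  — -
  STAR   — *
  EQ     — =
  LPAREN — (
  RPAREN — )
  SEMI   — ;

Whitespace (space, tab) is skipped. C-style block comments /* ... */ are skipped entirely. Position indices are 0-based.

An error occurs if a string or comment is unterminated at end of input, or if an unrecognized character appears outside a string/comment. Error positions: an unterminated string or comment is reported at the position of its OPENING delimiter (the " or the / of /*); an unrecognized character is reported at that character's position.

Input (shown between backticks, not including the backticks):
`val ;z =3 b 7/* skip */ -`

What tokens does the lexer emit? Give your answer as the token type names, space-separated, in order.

Answer: ID SEMI ID EQ NUM ID NUM MINUS

Derivation:
pos=0: emit ID 'val' (now at pos=3)
pos=4: emit SEMI ';'
pos=5: emit ID 'z' (now at pos=6)
pos=7: emit EQ '='
pos=8: emit NUM '3' (now at pos=9)
pos=10: emit ID 'b' (now at pos=11)
pos=12: emit NUM '7' (now at pos=13)
pos=13: enter COMMENT mode (saw '/*')
exit COMMENT mode (now at pos=23)
pos=24: emit MINUS '-'
DONE. 8 tokens: [ID, SEMI, ID, EQ, NUM, ID, NUM, MINUS]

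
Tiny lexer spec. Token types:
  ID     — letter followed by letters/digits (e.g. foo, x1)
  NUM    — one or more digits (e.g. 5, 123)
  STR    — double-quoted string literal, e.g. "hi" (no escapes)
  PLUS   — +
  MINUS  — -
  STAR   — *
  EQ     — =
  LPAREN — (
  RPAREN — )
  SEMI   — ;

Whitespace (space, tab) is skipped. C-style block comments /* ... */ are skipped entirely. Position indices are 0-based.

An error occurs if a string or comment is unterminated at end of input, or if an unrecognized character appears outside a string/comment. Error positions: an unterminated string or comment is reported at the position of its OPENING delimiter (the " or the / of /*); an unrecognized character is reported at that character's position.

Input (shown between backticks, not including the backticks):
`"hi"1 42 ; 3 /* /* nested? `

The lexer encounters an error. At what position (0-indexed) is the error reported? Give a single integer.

pos=0: enter STRING mode
pos=0: emit STR "hi" (now at pos=4)
pos=4: emit NUM '1' (now at pos=5)
pos=6: emit NUM '42' (now at pos=8)
pos=9: emit SEMI ';'
pos=11: emit NUM '3' (now at pos=12)
pos=13: enter COMMENT mode (saw '/*')
pos=13: ERROR — unterminated comment (reached EOF)

Answer: 13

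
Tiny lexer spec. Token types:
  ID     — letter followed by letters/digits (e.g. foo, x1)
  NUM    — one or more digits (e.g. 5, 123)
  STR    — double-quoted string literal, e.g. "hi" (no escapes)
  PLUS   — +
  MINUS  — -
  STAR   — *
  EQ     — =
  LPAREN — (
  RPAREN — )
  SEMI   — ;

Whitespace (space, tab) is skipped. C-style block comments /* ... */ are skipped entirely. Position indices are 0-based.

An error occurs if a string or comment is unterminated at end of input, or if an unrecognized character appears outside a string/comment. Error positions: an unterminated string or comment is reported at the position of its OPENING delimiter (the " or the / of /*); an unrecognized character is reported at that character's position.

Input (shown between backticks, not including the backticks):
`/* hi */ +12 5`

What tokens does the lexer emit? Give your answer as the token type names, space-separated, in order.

Answer: PLUS NUM NUM

Derivation:
pos=0: enter COMMENT mode (saw '/*')
exit COMMENT mode (now at pos=8)
pos=9: emit PLUS '+'
pos=10: emit NUM '12' (now at pos=12)
pos=13: emit NUM '5' (now at pos=14)
DONE. 3 tokens: [PLUS, NUM, NUM]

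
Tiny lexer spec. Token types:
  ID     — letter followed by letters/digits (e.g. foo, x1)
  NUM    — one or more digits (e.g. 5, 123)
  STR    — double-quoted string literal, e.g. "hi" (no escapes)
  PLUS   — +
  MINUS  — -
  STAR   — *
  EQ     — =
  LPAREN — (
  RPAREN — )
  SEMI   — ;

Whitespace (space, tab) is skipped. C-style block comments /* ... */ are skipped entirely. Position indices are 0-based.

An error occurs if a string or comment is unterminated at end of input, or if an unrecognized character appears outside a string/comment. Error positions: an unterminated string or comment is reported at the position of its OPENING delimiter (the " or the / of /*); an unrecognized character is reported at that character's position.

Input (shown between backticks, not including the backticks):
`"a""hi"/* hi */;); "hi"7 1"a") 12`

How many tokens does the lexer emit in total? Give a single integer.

Answer: 11

Derivation:
pos=0: enter STRING mode
pos=0: emit STR "a" (now at pos=3)
pos=3: enter STRING mode
pos=3: emit STR "hi" (now at pos=7)
pos=7: enter COMMENT mode (saw '/*')
exit COMMENT mode (now at pos=15)
pos=15: emit SEMI ';'
pos=16: emit RPAREN ')'
pos=17: emit SEMI ';'
pos=19: enter STRING mode
pos=19: emit STR "hi" (now at pos=23)
pos=23: emit NUM '7' (now at pos=24)
pos=25: emit NUM '1' (now at pos=26)
pos=26: enter STRING mode
pos=26: emit STR "a" (now at pos=29)
pos=29: emit RPAREN ')'
pos=31: emit NUM '12' (now at pos=33)
DONE. 11 tokens: [STR, STR, SEMI, RPAREN, SEMI, STR, NUM, NUM, STR, RPAREN, NUM]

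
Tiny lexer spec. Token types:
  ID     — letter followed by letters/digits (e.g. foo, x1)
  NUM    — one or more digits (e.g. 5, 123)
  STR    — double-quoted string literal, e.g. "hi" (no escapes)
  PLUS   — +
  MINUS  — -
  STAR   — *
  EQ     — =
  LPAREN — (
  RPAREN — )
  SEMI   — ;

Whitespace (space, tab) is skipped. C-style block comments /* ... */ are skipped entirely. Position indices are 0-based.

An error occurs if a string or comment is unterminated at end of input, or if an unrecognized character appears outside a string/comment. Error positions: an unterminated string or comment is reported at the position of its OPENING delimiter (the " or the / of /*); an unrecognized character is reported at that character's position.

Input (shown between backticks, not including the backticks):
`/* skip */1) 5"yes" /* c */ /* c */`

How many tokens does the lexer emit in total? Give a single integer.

pos=0: enter COMMENT mode (saw '/*')
exit COMMENT mode (now at pos=10)
pos=10: emit NUM '1' (now at pos=11)
pos=11: emit RPAREN ')'
pos=13: emit NUM '5' (now at pos=14)
pos=14: enter STRING mode
pos=14: emit STR "yes" (now at pos=19)
pos=20: enter COMMENT mode (saw '/*')
exit COMMENT mode (now at pos=27)
pos=28: enter COMMENT mode (saw '/*')
exit COMMENT mode (now at pos=35)
DONE. 4 tokens: [NUM, RPAREN, NUM, STR]

Answer: 4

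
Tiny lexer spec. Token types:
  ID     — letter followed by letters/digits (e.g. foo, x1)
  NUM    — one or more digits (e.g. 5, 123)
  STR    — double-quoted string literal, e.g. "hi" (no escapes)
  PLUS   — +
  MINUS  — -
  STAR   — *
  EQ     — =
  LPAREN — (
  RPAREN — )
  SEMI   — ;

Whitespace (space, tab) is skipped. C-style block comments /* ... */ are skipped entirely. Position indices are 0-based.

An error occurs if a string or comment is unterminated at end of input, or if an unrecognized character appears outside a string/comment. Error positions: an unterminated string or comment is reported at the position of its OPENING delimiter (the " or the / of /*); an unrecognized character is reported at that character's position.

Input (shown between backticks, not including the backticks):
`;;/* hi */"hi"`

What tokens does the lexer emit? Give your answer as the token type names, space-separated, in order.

pos=0: emit SEMI ';'
pos=1: emit SEMI ';'
pos=2: enter COMMENT mode (saw '/*')
exit COMMENT mode (now at pos=10)
pos=10: enter STRING mode
pos=10: emit STR "hi" (now at pos=14)
DONE. 3 tokens: [SEMI, SEMI, STR]

Answer: SEMI SEMI STR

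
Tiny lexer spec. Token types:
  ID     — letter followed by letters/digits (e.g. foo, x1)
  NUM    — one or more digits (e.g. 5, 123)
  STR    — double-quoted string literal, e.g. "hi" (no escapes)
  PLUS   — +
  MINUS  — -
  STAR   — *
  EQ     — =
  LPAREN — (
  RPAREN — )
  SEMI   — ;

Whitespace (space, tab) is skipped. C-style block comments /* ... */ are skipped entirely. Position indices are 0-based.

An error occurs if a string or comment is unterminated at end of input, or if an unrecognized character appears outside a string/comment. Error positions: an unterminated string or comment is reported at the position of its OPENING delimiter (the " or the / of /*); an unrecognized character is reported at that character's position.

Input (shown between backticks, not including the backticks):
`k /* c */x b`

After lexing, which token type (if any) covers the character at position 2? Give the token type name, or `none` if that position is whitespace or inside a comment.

pos=0: emit ID 'k' (now at pos=1)
pos=2: enter COMMENT mode (saw '/*')
exit COMMENT mode (now at pos=9)
pos=9: emit ID 'x' (now at pos=10)
pos=11: emit ID 'b' (now at pos=12)
DONE. 3 tokens: [ID, ID, ID]
Position 2: char is '/' -> none

Answer: none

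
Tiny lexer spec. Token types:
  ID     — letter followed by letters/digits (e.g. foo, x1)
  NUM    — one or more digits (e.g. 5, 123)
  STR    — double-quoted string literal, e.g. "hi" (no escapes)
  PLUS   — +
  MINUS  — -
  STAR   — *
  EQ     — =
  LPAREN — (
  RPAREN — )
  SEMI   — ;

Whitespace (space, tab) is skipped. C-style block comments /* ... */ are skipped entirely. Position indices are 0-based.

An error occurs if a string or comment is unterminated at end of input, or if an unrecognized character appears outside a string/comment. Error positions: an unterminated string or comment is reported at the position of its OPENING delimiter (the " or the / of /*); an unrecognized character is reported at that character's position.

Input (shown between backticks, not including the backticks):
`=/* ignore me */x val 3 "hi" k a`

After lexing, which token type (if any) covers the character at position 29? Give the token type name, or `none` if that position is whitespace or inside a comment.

pos=0: emit EQ '='
pos=1: enter COMMENT mode (saw '/*')
exit COMMENT mode (now at pos=16)
pos=16: emit ID 'x' (now at pos=17)
pos=18: emit ID 'val' (now at pos=21)
pos=22: emit NUM '3' (now at pos=23)
pos=24: enter STRING mode
pos=24: emit STR "hi" (now at pos=28)
pos=29: emit ID 'k' (now at pos=30)
pos=31: emit ID 'a' (now at pos=32)
DONE. 7 tokens: [EQ, ID, ID, NUM, STR, ID, ID]
Position 29: char is 'k' -> ID

Answer: ID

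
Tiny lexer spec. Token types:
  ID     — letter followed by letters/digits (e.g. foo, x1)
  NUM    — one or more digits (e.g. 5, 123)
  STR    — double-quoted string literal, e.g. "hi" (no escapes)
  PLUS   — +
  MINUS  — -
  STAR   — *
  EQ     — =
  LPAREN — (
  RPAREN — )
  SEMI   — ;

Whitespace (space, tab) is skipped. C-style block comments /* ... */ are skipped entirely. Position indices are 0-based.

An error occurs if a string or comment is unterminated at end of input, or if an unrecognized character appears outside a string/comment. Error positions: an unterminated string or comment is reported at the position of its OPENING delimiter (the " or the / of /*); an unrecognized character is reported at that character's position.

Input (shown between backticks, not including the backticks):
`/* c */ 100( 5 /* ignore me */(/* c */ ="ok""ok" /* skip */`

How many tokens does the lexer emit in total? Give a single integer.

pos=0: enter COMMENT mode (saw '/*')
exit COMMENT mode (now at pos=7)
pos=8: emit NUM '100' (now at pos=11)
pos=11: emit LPAREN '('
pos=13: emit NUM '5' (now at pos=14)
pos=15: enter COMMENT mode (saw '/*')
exit COMMENT mode (now at pos=30)
pos=30: emit LPAREN '('
pos=31: enter COMMENT mode (saw '/*')
exit COMMENT mode (now at pos=38)
pos=39: emit EQ '='
pos=40: enter STRING mode
pos=40: emit STR "ok" (now at pos=44)
pos=44: enter STRING mode
pos=44: emit STR "ok" (now at pos=48)
pos=49: enter COMMENT mode (saw '/*')
exit COMMENT mode (now at pos=59)
DONE. 7 tokens: [NUM, LPAREN, NUM, LPAREN, EQ, STR, STR]

Answer: 7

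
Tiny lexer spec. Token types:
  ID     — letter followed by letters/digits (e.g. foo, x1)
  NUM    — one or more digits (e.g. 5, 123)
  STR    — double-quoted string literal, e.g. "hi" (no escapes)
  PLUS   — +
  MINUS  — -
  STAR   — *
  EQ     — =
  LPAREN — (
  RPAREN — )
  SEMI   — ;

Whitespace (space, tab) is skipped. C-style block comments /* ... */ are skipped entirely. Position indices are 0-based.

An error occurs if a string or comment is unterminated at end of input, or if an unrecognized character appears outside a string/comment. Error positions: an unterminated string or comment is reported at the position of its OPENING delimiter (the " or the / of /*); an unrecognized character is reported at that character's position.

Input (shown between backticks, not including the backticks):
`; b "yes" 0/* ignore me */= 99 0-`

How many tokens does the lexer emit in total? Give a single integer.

pos=0: emit SEMI ';'
pos=2: emit ID 'b' (now at pos=3)
pos=4: enter STRING mode
pos=4: emit STR "yes" (now at pos=9)
pos=10: emit NUM '0' (now at pos=11)
pos=11: enter COMMENT mode (saw '/*')
exit COMMENT mode (now at pos=26)
pos=26: emit EQ '='
pos=28: emit NUM '99' (now at pos=30)
pos=31: emit NUM '0' (now at pos=32)
pos=32: emit MINUS '-'
DONE. 8 tokens: [SEMI, ID, STR, NUM, EQ, NUM, NUM, MINUS]

Answer: 8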